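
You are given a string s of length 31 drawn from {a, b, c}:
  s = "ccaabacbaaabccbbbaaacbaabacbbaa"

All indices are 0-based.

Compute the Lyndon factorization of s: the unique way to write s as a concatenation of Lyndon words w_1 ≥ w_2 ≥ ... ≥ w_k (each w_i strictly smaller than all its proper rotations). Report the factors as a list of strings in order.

emit factor 1: 'c' (i=0, period=1)
emit factor 2: 'c' (i=1, period=1)
emit factor 3: 'aabacb' (i=2, period=6)
emit factor 4: 'aaabccbbbaaacbaabacbb' (i=8, period=21)
emit factor 5: 'a' (i=29, period=1)
emit factor 6: 'a' (i=30, period=1)

["c", "c", "aabacb", "aaabccbbbaaacbaabacbb", "a", "a"]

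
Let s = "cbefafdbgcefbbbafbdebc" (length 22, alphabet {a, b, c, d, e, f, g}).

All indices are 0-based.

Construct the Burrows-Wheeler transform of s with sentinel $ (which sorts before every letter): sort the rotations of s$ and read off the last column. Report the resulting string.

rank  rotation                 last
    0  $cbefafdbgcefbbbafbdebc  c
    1  afbdebc$cbefafdbgcefbbb  b
    2  afdbgcefbbbafbdebc$cbef  f
    3  bafbdebc$cbefafdbgcefbb  b
    4  bbafbdebc$cbefafdbgcefb  b
    5  bbbafbdebc$cbefafdbgcef  f
    6  bc$cbefafdbgcefbbbafbde  e
    7  bdebc$cbefafdbgcefbbbaf  f
    8  befafdbgcefbbbafbdebc$c  c
    9  bgcefbbbafbdebc$cbefafd  d
   10  c$cbefafdbgcefbbbafbdeb  b
   11  cbefafdbgcefbbbafbdebc$  $
   12  cefbbbafbdebc$cbefafdbg  g
   13  dbgcefbbbafbdebc$cbefaf  f
   14  debc$cbefafdbgcefbbbafb  b
   15  ebc$cbefafdbgcefbbbafbd  d
   16  efafdbgcefbbbafbdebc$cb  b
   17  efbbbafbdebc$cbefafdbgc  c
   18  fafdbgcefbbbafbdebc$cbe  e
   19  fbbbafbdebc$cbefafdbgce  e
   20  fbdebc$cbefafdbgcefbbba  a
   21  fdbgcefbbbafbdebc$cbefa  a
   22  gcefbbbafbdebc$cbefafdb  b

cbfbbfefcdb$gfbdbceeaab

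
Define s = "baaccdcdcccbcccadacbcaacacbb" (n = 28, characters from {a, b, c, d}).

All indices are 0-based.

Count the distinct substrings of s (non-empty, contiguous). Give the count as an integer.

sorted suffixes:
  #0 SA[0]=21  'aacacbb'
  #1 SA[1]=1  'aaccdcdcccbcccadacbcaacacbb'
  #2 SA[2]=22  'acacbb'
  #3 SA[3]=24  'acbb'
  #4 SA[4]=17  'acbcaacacbb'
  #5 SA[5]=2  'accdcdcccbcccadacbcaacacbb'
  #6 SA[6]=15  'adacbcaacacbb'
  #7 SA[7]=27  'b'
  #8 SA[8]=0  'baaccdcdcccbcccadacbcaacacbb'
  #9 SA[9]=26  'bb'
  #10 SA[10]=19  'bcaacacbb'
  #11 SA[11]=11  'bcccadacbcaacacbb'
  #12 SA[12]=20  'caacacbb'
  #13 SA[13]=23  'cacbb'
  #14 SA[14]=14  'cadacbcaacacbb'
  #15 SA[15]=25  'cbb'
  #16 SA[16]=18  'cbcaacacbb'
  #17 SA[17]=10  'cbcccadacbcaacacbb'
  #18 SA[18]=13  'ccadacbcaacacbb'
  #19 SA[19]=9  'ccbcccadacbcaacacbb'
  #20 SA[20]=12  'cccadacbcaacacbb'
  #21 SA[21]=8  'cccbcccadacbcaacacbb'
  #22 SA[22]=3  'ccdcdcccbcccadacbcaacacbb'
  #23 SA[23]=6  'cdcccbcccadacbcaacacbb'
  #24 SA[24]=4  'cdcdcccbcccadacbcaacacbb'
  #25 SA[25]=16  'dacbcaacacbb'
  #26 SA[26]=7  'dcccbcccadacbcaacacbb'
  #27 SA[27]=5  'dcdcccbcccadacbcaacacbb'

SA = [21, 1, 22, 24, 17, 2, 15, 27, 0, 26, 19, 11, 20, 23, 14, 25, 18, 10, 13, 9, 12, 8, 3, 6, 4, 16, 7, 5]
rank  pair      lcp
   1  s[21:],s[1:]  3  'aac'
   2  s[1:],s[22:]  1  'a'
   3  s[22:],s[24:]  2  'ac'
   4  s[24:],s[17:]  3  'acb'
   5  s[17:],s[2:]  2  'ac'
   6  s[2:],s[15:]  1  'a'
   7  s[15:],s[27:]  0  ''
   8  s[27:],s[0:]  1  'b'
   9  s[0:],s[26:]  1  'b'
  10  s[26:],s[19:]  1  'b'
  11  s[19:],s[11:]  2  'bc'
  12  s[11:],s[20:]  0  ''
  13  s[20:],s[23:]  2  'ca'
  14  s[23:],s[14:]  2  'ca'
  15  s[14:],s[25:]  1  'c'
  16  s[25:],s[18:]  2  'cb'
  17  s[18:],s[10:]  3  'cbc'
  18  s[10:],s[13:]  1  'c'
  19  s[13:],s[9:]  2  'cc'
  20  s[9:],s[12:]  2  'cc'
  21  s[12:],s[8:]  3  'ccc'
  22  s[8:],s[3:]  2  'cc'
  23  s[3:],s[6:]  1  'c'
  24  s[6:],s[4:]  3  'cdc'
  25  s[4:],s[16:]  0  ''
  26  s[16:],s[7:]  1  'd'
  27  s[7:],s[5:]  2  'dc'

n(n+1)/2 = 28·29/2 = 406
Σ LCP = 0 + 3 + 1 + 2 + 3 + 2 + 1 + 0 + 1 + 1 + 1 + 2 + 0 + 2 + 2 + 1 + 2 + 3 + 1 + 2 + 2 + 3 + 2 + 1 + 3 + 0 + 1 + 2 = 44
distinct = 406 − 44 = 362

362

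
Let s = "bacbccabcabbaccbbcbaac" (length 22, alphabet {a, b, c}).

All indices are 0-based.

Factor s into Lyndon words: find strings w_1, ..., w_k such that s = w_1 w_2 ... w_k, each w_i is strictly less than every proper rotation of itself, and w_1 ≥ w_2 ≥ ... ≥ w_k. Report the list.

emit factor 1: 'b' (i=0, period=1)
emit factor 2: 'acbcc' (i=1, period=5)
emit factor 3: 'abc' (i=6, period=3)
emit factor 4: 'abbaccbbcb' (i=9, period=10)
emit factor 5: 'aac' (i=19, period=3)

["b", "acbcc", "abc", "abbaccbbcb", "aac"]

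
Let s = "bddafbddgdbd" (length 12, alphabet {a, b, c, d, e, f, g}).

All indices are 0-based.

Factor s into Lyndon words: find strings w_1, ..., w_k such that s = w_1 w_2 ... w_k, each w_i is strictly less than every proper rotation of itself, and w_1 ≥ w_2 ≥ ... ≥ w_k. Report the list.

["bdd", "afbddgdbd"]

emit factor 1: 'bdd' (i=0, period=3)
emit factor 2: 'afbddgdbd' (i=3, period=9)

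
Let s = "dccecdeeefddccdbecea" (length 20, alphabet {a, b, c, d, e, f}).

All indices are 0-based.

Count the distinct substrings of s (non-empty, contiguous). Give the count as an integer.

rank | idx | suffix
   0 |  19 | a
   1 |  15 | becea
   2 |  12 | ccdbecea
   3 |   1 | ccecdeeefddccdbecea
   4 |  13 | cdbecea
   5 |   4 | cdeeefddccdbecea
   6 |  17 | cea
   7 |   2 | cecdeeefddccdbecea
   8 |  14 | dbecea
   9 |  11 | dccdbecea
  10 |   0 | dccecdeeefddccdbecea
  11 |  10 | ddccdbecea
  12 |   5 | deeefddccdbecea
  13 |  18 | ea
  14 |   3 | ecdeeefddccdbecea
  15 |  16 | ecea
  16 |   6 | eeefddccdbecea
  17 |   7 | eefddccdbecea
  18 |   8 | efddccdbecea
  19 |   9 | fddccdbecea

SA = [19, 15, 12, 1, 13, 4, 17, 2, 14, 11, 0, 10, 5, 18, 3, 16, 6, 7, 8, 9]
i: (SA[i-1],SA[i]) lcp shared
  1: (19,15) 0 ''
  2: (15,12) 0 ''
  3: (12,1) 2 'cc'
  4: (1,13) 1 'c'
  5: (13,4) 2 'cd'
  6: (4,17) 1 'c'
  7: (17,2) 2 'ce'
  8: (2,14) 0 ''
  9: (14,11) 1 'd'
  10: (11,0) 3 'dcc'
  11: (0,10) 1 'd'
  12: (10,5) 1 'd'
  13: (5,18) 0 ''
  14: (18,3) 1 'e'
  15: (3,16) 2 'ec'
  16: (16,6) 1 'e'
  17: (6,7) 2 'ee'
  18: (7,8) 1 'e'
  19: (8,9) 0 ''

n(n+1)/2 = 20·21/2 = 210
Σ LCP = 0 + 0 + 0 + 2 + 1 + 2 + 1 + 2 + 0 + 1 + 3 + 1 + 1 + 0 + 1 + 2 + 1 + 2 + 1 + 0 = 21
distinct = 210 − 21 = 189

189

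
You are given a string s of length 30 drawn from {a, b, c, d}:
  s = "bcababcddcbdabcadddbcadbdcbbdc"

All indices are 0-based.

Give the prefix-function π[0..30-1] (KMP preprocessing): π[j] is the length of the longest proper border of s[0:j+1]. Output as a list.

[0, 0, 0, 1, 0, 1, 2, 0, 0, 0, 1, 0, 0, 1, 2, 3, 0, 0, 0, 1, 2, 3, 0, 1, 0, 0, 1, 1, 0, 0]

π[0] = 0
j=1 s[j]='c': π[1]=0 (border '')
j=2 s[j]='a': π[2]=0 (border '')
j=3 s[j]='b': π[3]=1 (border 'b')
j=4 s[j]='a': k: 1→0; π[4]=0 (border '')
j=5 s[j]='b': π[5]=1 (border 'b')
j=6 s[j]='c': π[6]=2 (border 'bc')
j=7 s[j]='d': k: 2→0; π[7]=0 (border '')
j=8 s[j]='d': π[8]=0 (border '')
j=9 s[j]='c': π[9]=0 (border '')
j=10 s[j]='b': π[10]=1 (border 'b')
j=11 s[j]='d': k: 1→0; π[11]=0 (border '')
j=12 s[j]='a': π[12]=0 (border '')
j=13 s[j]='b': π[13]=1 (border 'b')
j=14 s[j]='c': π[14]=2 (border 'bc')
j=15 s[j]='a': π[15]=3 (border 'bca')
j=16 s[j]='d': k: 3→0; π[16]=0 (border '')
j=17 s[j]='d': π[17]=0 (border '')
j=18 s[j]='d': π[18]=0 (border '')
j=19 s[j]='b': π[19]=1 (border 'b')
j=20 s[j]='c': π[20]=2 (border 'bc')
j=21 s[j]='a': π[21]=3 (border 'bca')
j=22 s[j]='d': k: 3→0; π[22]=0 (border '')
j=23 s[j]='b': π[23]=1 (border 'b')
j=24 s[j]='d': k: 1→0; π[24]=0 (border '')
j=25 s[j]='c': π[25]=0 (border '')
j=26 s[j]='b': π[26]=1 (border 'b')
j=27 s[j]='b': k: 1→0; π[27]=1 (border 'b')
j=28 s[j]='d': k: 1→0; π[28]=0 (border '')
j=29 s[j]='c': π[29]=0 (border '')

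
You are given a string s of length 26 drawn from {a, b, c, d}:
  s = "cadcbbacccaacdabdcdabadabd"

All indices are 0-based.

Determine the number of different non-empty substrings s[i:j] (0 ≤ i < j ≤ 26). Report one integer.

rank | idx | suffix
   0 |  10 | aacdabdcdabadabd
   1 |  19 | abadabd
   2 |  23 | abd
   3 |  14 | abdcdabadabd
   4 |   6 | acccaacdabdcdabadabd
   5 |  11 | acdabdcdabadabd
   6 |  21 | adabd
   7 |   1 | adcbbacccaacdabdcdabadabd
   8 |   5 | bacccaacdabdcdabadabd
   9 |  20 | badabd
  10 |   4 | bbacccaacdabdcdabadabd
  11 |  24 | bd
  12 |  15 | bdcdabadabd
  13 |   9 | caacdabdcdabadabd
  14 |   0 | cadcbbacccaacdabdcdabadabd
  15 |   3 | cbbacccaacdabdcdabadabd
  16 |   8 | ccaacdabdcdabadabd
  17 |   7 | cccaacdabdcdabadabd
  18 |  17 | cdabadabd
  19 |  12 | cdabdcdabadabd
  20 |  25 | d
  21 |  18 | dabadabd
  22 |  22 | dabd
  23 |  13 | dabdcdabadabd
  24 |   2 | dcbbacccaacdabdcdabadabd
  25 |  16 | dcdabadabd

SA = [10, 19, 23, 14, 6, 11, 21, 1, 5, 20, 4, 24, 15, 9, 0, 3, 8, 7, 17, 12, 25, 18, 22, 13, 2, 16]
i: (SA[i-1],SA[i]) lcp shared
  1: (10,19) 1 'a'
  2: (19,23) 2 'ab'
  3: (23,14) 3 'abd'
  4: (14,6) 1 'a'
  5: (6,11) 2 'ac'
  6: (11,21) 1 'a'
  7: (21,1) 2 'ad'
  8: (1,5) 0 ''
  9: (5,20) 2 'ba'
  10: (20,4) 1 'b'
  11: (4,24) 1 'b'
  12: (24,15) 2 'bd'
  13: (15,9) 0 ''
  14: (9,0) 2 'ca'
  15: (0,3) 1 'c'
  16: (3,8) 1 'c'
  17: (8,7) 2 'cc'
  18: (7,17) 1 'c'
  19: (17,12) 4 'cdab'
  20: (12,25) 0 ''
  21: (25,18) 1 'd'
  22: (18,22) 3 'dab'
  23: (22,13) 4 'dabd'
  24: (13,2) 1 'd'
  25: (2,16) 2 'dc'

n(n+1)/2 = 26·27/2 = 351
Σ LCP = 0 + 1 + 2 + 3 + 1 + 2 + 1 + 2 + 0 + 2 + 1 + 1 + 2 + 0 + 2 + 1 + 1 + 2 + 1 + 4 + 0 + 1 + 3 + 4 + 1 + 2 = 40
distinct = 351 − 40 = 311

311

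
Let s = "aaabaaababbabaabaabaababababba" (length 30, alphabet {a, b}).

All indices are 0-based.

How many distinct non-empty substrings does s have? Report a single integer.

350

rank | idx | suffix
   0 |  29 | a
   1 |   0 | aaabaaababbabaabaabaababababba
   2 |   4 | aaababbabaabaabaababababba
   3 |   1 | aabaaababbabaabaabaababababba
   4 |  13 | aabaabaababababba
   5 |  16 | aabaababababba
   6 |  19 | aababababba
   7 |   5 | aababbabaabaabaababababba
   8 |   2 | abaaababbabaabaabaababababba
   9 |  11 | abaabaabaababababba
  10 |  14 | abaabaababababba
  11 |  17 | abaababababba
  12 |  20 | ababababba
  13 |  22 | abababba
  14 |  24 | ababba
  15 |   6 | ababbabaabaabaababababba
  16 |  26 | abba
  17 |   8 | abbabaabaabaababababba
  18 |  28 | ba
  19 |   3 | baaababbabaabaabaababababba
  20 |  12 | baabaabaababababba
  21 |  15 | baabaababababba
  22 |  18 | baababababba
  23 |  10 | babaabaabaababababba
  24 |  21 | babababba
  25 |  23 | bababba
  26 |  25 | babba
  27 |   7 | babbabaabaabaababababba
  28 |  27 | bba
  29 |   9 | bbabaabaabaababababba

SA = [29, 0, 4, 1, 13, 16, 19, 5, 2, 11, 14, 17, 20, 22, 24, 6, 26, 8, 28, 3, 12, 15, 18, 10, 21, 23, 25, 7, 27, 9]
rank  pair      lcp
   1  s[29:],s[0:]  1  'a'
   2  s[0:],s[4:]  5  'aaaba'
   3  s[4:],s[1:]  2  'aa'
   4  s[1:],s[13:]  5  'aabaa'
   5  s[13:],s[16:]  7  'aabaaba'
   6  s[16:],s[19:]  4  'aaba'
   7  s[19:],s[5:]  5  'aabab'
   8  s[5:],s[2:]  1  'a'
   9  s[2:],s[11:]  4  'abaa'
  10  s[11:],s[14:]  9  'abaabaaba'
  11  s[14:],s[17:]  6  'abaaba'
  12  s[17:],s[20:]  3  'aba'
  13  s[20:],s[22:]  6  'ababab'
  14  s[22:],s[24:]  4  'abab'
  15  s[24:],s[6:]  6  'ababba'
  16  s[6:],s[26:]  2  'ab'
  17  s[26:],s[8:]  4  'abba'
  18  s[8:],s[28:]  0  ''
  19  s[28:],s[3:]  2  'ba'
  20  s[3:],s[12:]  3  'baa'
  21  s[12:],s[15:]  8  'baabaaba'
  22  s[15:],s[18:]  5  'baaba'
  23  s[18:],s[10:]  2  'ba'
  24  s[10:],s[21:]  4  'baba'
  25  s[21:],s[23:]  5  'babab'
  26  s[23:],s[25:]  3  'bab'
  27  s[25:],s[7:]  5  'babba'
  28  s[7:],s[27:]  1  'b'
  29  s[27:],s[9:]  3  'bba'

n(n+1)/2 = 30·31/2 = 465
Σ LCP = 0 + 1 + 5 + 2 + 5 + 7 + 4 + 5 + 1 + 4 + 9 + 6 + 3 + 6 + 4 + 6 + 2 + 4 + 0 + 2 + 3 + 8 + 5 + 2 + 4 + 5 + 3 + 5 + 1 + 3 = 115
distinct = 465 − 115 = 350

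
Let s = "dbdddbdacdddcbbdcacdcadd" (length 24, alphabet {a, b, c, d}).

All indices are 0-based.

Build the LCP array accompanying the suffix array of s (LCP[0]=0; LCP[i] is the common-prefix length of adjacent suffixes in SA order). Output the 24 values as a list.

[0, 3, 1, 0, 1, 2, 2, 0, 2, 1, 1, 2, 0, 1, 1, 3, 1, 3, 2, 1, 2, 2, 2, 3]

sorted suffixes:
  #0 SA[0]=17  'acdcadd'
  #1 SA[1]=7  'acdddcbbdcacdcadd'
  #2 SA[2]=21  'add'
  #3 SA[3]=13  'bbdcacdcadd'
  #4 SA[4]=5  'bdacdddcbbdcacdcadd'
  #5 SA[5]=14  'bdcacdcadd'
  #6 SA[6]=1  'bdddbdacdddcbbdcacdcadd'
  #7 SA[7]=16  'cacdcadd'
  #8 SA[8]=20  'cadd'
  #9 SA[9]=12  'cbbdcacdcadd'
  #10 SA[10]=18  'cdcadd'
  #11 SA[11]=8  'cdddcbbdcacdcadd'
  #12 SA[12]=23  'd'
  #13 SA[13]=6  'dacdddcbbdcacdcadd'
  #14 SA[14]=4  'dbdacdddcbbdcacdcadd'
  #15 SA[15]=0  'dbdddbdacdddcbbdcacdcadd'
  #16 SA[16]=15  'dcacdcadd'
  #17 SA[17]=19  'dcadd'
  #18 SA[18]=11  'dcbbdcacdcadd'
  #19 SA[19]=22  'dd'
  #20 SA[20]=3  'ddbdacdddcbbdcacdcadd'
  #21 SA[21]=10  'ddcbbdcacdcadd'
  #22 SA[22]=2  'dddbdacdddcbbdcacdcadd'
  #23 SA[23]=9  'dddcbbdcacdcadd'

SA = [17, 7, 21, 13, 5, 14, 1, 16, 20, 12, 18, 8, 23, 6, 4, 0, 15, 19, 11, 22, 3, 10, 2, 9]
rank  pair      lcp
   1  s[17:],s[7:]  3  'acd'
   2  s[7:],s[21:]  1  'a'
   3  s[21:],s[13:]  0  ''
   4  s[13:],s[5:]  1  'b'
   5  s[5:],s[14:]  2  'bd'
   6  s[14:],s[1:]  2  'bd'
   7  s[1:],s[16:]  0  ''
   8  s[16:],s[20:]  2  'ca'
   9  s[20:],s[12:]  1  'c'
  10  s[12:],s[18:]  1  'c'
  11  s[18:],s[8:]  2  'cd'
  12  s[8:],s[23:]  0  ''
  13  s[23:],s[6:]  1  'd'
  14  s[6:],s[4:]  1  'd'
  15  s[4:],s[0:]  3  'dbd'
  16  s[0:],s[15:]  1  'd'
  17  s[15:],s[19:]  3  'dca'
  18  s[19:],s[11:]  2  'dc'
  19  s[11:],s[22:]  1  'd'
  20  s[22:],s[3:]  2  'dd'
  21  s[3:],s[10:]  2  'dd'
  22  s[10:],s[2:]  2  'dd'
  23  s[2:],s[9:]  3  'ddd'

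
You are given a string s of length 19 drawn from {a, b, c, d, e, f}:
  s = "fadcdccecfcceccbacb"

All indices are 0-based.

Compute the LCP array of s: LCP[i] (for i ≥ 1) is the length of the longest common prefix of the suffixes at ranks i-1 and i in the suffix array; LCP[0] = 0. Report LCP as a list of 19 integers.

sorted suffixes:
  #0 SA[0]=16  'acb'
  #1 SA[1]=1  'adcdccecfcceccbacb'
  #2 SA[2]=18  'b'
  #3 SA[3]=15  'bacb'
  #4 SA[4]=17  'cb'
  #5 SA[5]=14  'cbacb'
  #6 SA[6]=13  'ccbacb'
  #7 SA[7]=10  'cceccbacb'
  #8 SA[8]=5  'ccecfcceccbacb'
  #9 SA[9]=3  'cdccecfcceccbacb'
  #10 SA[10]=11  'ceccbacb'
  #11 SA[11]=6  'cecfcceccbacb'
  #12 SA[12]=8  'cfcceccbacb'
  #13 SA[13]=4  'dccecfcceccbacb'
  #14 SA[14]=2  'dcdccecfcceccbacb'
  #15 SA[15]=12  'eccbacb'
  #16 SA[16]=7  'ecfcceccbacb'
  #17 SA[17]=0  'fadcdccecfcceccbacb'
  #18 SA[18]=9  'fcceccbacb'

SA = [16, 1, 18, 15, 17, 14, 13, 10, 5, 3, 11, 6, 8, 4, 2, 12, 7, 0, 9]
i: (SA[i-1],SA[i]) lcp shared
  1: (16,1) 1 'a'
  2: (1,18) 0 ''
  3: (18,15) 1 'b'
  4: (15,17) 0 ''
  5: (17,14) 2 'cb'
  6: (14,13) 1 'c'
  7: (13,10) 2 'cc'
  8: (10,5) 4 'ccec'
  9: (5,3) 1 'c'
  10: (3,11) 1 'c'
  11: (11,6) 3 'cec'
  12: (6,8) 1 'c'
  13: (8,4) 0 ''
  14: (4,2) 2 'dc'
  15: (2,12) 0 ''
  16: (12,7) 2 'ec'
  17: (7,0) 0 ''
  18: (0,9) 1 'f'

[0, 1, 0, 1, 0, 2, 1, 2, 4, 1, 1, 3, 1, 0, 2, 0, 2, 0, 1]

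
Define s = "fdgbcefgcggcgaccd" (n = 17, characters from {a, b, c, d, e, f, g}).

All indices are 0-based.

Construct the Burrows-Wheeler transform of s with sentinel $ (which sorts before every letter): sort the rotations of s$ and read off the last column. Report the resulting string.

dggacbggcfc$ecdgfc

rank  rotation            last
    0  $fdgbcefgcggcgaccd  d
    1  accd$fdgbcefgcggcg  g
    2  bcefgcggcgaccd$fdg  g
    3  ccd$fdgbcefgcggcga  a
    4  cd$fdgbcefgcggcgac  c
    5  cefgcggcgaccd$fdgb  b
    6  cgaccd$fdgbcefgcgg  g
    7  cggcgaccd$fdgbcefg  g
    8  d$fdgbcefgcggcgacc  c
    9  dgbcefgcggcgaccd$f  f
   10  efgcggcgaccd$fdgbc  c
   11  fdgbcefgcggcgaccd$  $
   12  fgcggcgaccd$fdgbce  e
   13  gaccd$fdgbcefgcggc  c
   14  gbcefgcggcgaccd$fd  d
   15  gcgaccd$fdgbcefgcg  g
   16  gcggcgaccd$fdgbcef  f
   17  ggcgaccd$fdgbcefgc  c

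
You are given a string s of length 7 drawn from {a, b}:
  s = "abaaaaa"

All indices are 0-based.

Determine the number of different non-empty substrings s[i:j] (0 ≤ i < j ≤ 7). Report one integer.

17

rank | idx | suffix
   0 |   6 | a
   1 |   5 | aa
   2 |   4 | aaa
   3 |   3 | aaaa
   4 |   2 | aaaaa
   5 |   0 | abaaaaa
   6 |   1 | baaaaa

SA = [6, 5, 4, 3, 2, 0, 1]
rank  pair      lcp
   1  s[6:],s[5:]  1  'a'
   2  s[5:],s[4:]  2  'aa'
   3  s[4:],s[3:]  3  'aaa'
   4  s[3:],s[2:]  4  'aaaa'
   5  s[2:],s[0:]  1  'a'
   6  s[0:],s[1:]  0  ''

n(n+1)/2 = 7·8/2 = 28
Σ LCP = 0 + 1 + 2 + 3 + 4 + 1 + 0 = 11
distinct = 28 − 11 = 17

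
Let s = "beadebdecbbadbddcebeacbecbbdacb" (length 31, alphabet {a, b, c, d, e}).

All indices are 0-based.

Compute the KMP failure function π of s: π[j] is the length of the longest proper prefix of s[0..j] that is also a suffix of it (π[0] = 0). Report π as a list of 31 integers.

[0, 0, 0, 0, 0, 1, 0, 0, 0, 1, 1, 0, 0, 1, 0, 0, 0, 0, 1, 2, 3, 0, 1, 2, 0, 1, 1, 0, 0, 0, 1]

π[0] = 0
j=1 s[j]='e': π[1]=0 (border '')
j=2 s[j]='a': π[2]=0 (border '')
j=3 s[j]='d': π[3]=0 (border '')
j=4 s[j]='e': π[4]=0 (border '')
j=5 s[j]='b': π[5]=1 (border 'b')
j=6 s[j]='d': k: 1→0; π[6]=0 (border '')
j=7 s[j]='e': π[7]=0 (border '')
j=8 s[j]='c': π[8]=0 (border '')
j=9 s[j]='b': π[9]=1 (border 'b')
j=10 s[j]='b': k: 1→0; π[10]=1 (border 'b')
j=11 s[j]='a': k: 1→0; π[11]=0 (border '')
j=12 s[j]='d': π[12]=0 (border '')
j=13 s[j]='b': π[13]=1 (border 'b')
j=14 s[j]='d': k: 1→0; π[14]=0 (border '')
j=15 s[j]='d': π[15]=0 (border '')
j=16 s[j]='c': π[16]=0 (border '')
j=17 s[j]='e': π[17]=0 (border '')
j=18 s[j]='b': π[18]=1 (border 'b')
j=19 s[j]='e': π[19]=2 (border 'be')
j=20 s[j]='a': π[20]=3 (border 'bea')
j=21 s[j]='c': k: 3→0; π[21]=0 (border '')
j=22 s[j]='b': π[22]=1 (border 'b')
j=23 s[j]='e': π[23]=2 (border 'be')
j=24 s[j]='c': k: 2→0; π[24]=0 (border '')
j=25 s[j]='b': π[25]=1 (border 'b')
j=26 s[j]='b': k: 1→0; π[26]=1 (border 'b')
j=27 s[j]='d': k: 1→0; π[27]=0 (border '')
j=28 s[j]='a': π[28]=0 (border '')
j=29 s[j]='c': π[29]=0 (border '')
j=30 s[j]='b': π[30]=1 (border 'b')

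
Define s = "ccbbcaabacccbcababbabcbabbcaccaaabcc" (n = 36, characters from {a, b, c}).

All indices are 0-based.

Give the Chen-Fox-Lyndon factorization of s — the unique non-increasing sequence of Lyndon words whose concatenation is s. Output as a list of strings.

["c", "c", "bbc", "aabacccbcababbabcbabbcacc", "aaabcc"]

emit factor 1: 'c' (i=0, period=1)
emit factor 2: 'c' (i=1, period=1)
emit factor 3: 'bbc' (i=2, period=3)
emit factor 4: 'aabacccbcababbabcbabbcacc' (i=5, period=25)
emit factor 5: 'aaabcc' (i=30, period=6)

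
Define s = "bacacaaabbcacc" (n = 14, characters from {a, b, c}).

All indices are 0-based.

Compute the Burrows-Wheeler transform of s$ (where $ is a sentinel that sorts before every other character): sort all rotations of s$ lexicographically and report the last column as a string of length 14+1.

rank  rotation         last
    0  $bacacaaabbcacc  c
    1  aaabbcacc$bacac  c
    2  aabbcacc$bacaca  a
    3  abbcacc$bacacaa  a
    4  acaaabbcacc$bac  c
    5  acacaaabbcacc$b  b
    6  acc$bacacaaabbc  c
    7  bacacaaabbcacc$  $
    8  bbcacc$bacacaaa  a
    9  bcacc$bacacaaab  b
   10  c$bacacaaabbcac  c
   11  caaabbcacc$baca  a
   12  cacaaabbcacc$ba  a
   13  cacc$bacacaaabb  b
   14  cc$bacacaaabbca  a

ccaacbc$abcaaba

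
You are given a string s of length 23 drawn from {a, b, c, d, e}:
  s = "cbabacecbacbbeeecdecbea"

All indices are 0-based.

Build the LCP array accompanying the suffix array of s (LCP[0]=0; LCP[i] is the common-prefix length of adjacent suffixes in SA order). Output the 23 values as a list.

[0, 1, 1, 2, 0, 2, 3, 1, 1, 2, 0, 3, 2, 2, 1, 1, 0, 0, 1, 3, 2, 1, 2]

rank→(start, suffix):
  0 → (22, 'a')
  1 → (2, 'abacecbacbbeeecdecbea')
  2 → (9, 'acbbeeecdecbea')
  3 → (4, 'acecbacbbeeecdecbea')
  4 → (1, 'babacecbacbbeeecdecbea')
  5 → (8, 'bacbbeeecdecbea')
  6 → (3, 'bacecbacbbeeecdecbea')
  7 → (11, 'bbeeecdecbea')
  8 → (20, 'bea')
  9 → (12, 'beeecdecbea')
  10 → (0, 'cbabacecbacbbeeecdecbea')
  11 → (7, 'cbacbbeeecdecbea')
  12 → (10, 'cbbeeecdecbea')
  13 → (19, 'cbea')
  14 → (16, 'cdecbea')
  15 → (5, 'cecbacbbeeecdecbea')
  16 → (17, 'decbea')
  17 → (21, 'ea')
  18 → (6, 'ecbacbbeeecdecbea')
  19 → (18, 'ecbea')
  20 → (15, 'ecdecbea')
  21 → (14, 'eecdecbea')
  22 → (13, 'eeecdecbea')

SA = [22, 2, 9, 4, 1, 8, 3, 11, 20, 12, 0, 7, 10, 19, 16, 5, 17, 21, 6, 18, 15, 14, 13]
[i] adj suffixes → lcp
  [1] 22/2 → 1 ('a')
  [2] 2/9 → 1 ('a')
  [3] 9/4 → 2 ('ac')
  [4] 4/1 → 0 ('')
  [5] 1/8 → 2 ('ba')
  [6] 8/3 → 3 ('bac')
  [7] 3/11 → 1 ('b')
  [8] 11/20 → 1 ('b')
  [9] 20/12 → 2 ('be')
  [10] 12/0 → 0 ('')
  [11] 0/7 → 3 ('cba')
  [12] 7/10 → 2 ('cb')
  [13] 10/19 → 2 ('cb')
  [14] 19/16 → 1 ('c')
  [15] 16/5 → 1 ('c')
  [16] 5/17 → 0 ('')
  [17] 17/21 → 0 ('')
  [18] 21/6 → 1 ('e')
  [19] 6/18 → 3 ('ecb')
  [20] 18/15 → 2 ('ec')
  [21] 15/14 → 1 ('e')
  [22] 14/13 → 2 ('ee')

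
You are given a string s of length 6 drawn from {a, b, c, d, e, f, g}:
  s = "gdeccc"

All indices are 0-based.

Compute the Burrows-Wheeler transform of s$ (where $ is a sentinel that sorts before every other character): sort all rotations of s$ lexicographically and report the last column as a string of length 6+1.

cccegd$

rank  rotation last
    0  $gdeccc  c
    1  c$gdecc  c
    2  cc$gdec  c
    3  ccc$gde  e
    4  deccc$g  g
    5  eccc$gd  d
    6  gdeccc$  $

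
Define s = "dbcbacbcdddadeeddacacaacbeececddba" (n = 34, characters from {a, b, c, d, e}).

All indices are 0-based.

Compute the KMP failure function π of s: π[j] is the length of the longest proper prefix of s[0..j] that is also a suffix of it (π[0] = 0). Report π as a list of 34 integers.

[0, 0, 0, 0, 0, 0, 0, 0, 1, 1, 1, 0, 1, 0, 0, 1, 1, 0, 0, 0, 0, 0, 0, 0, 0, 0, 0, 0, 0, 0, 1, 1, 2, 0]

π[0] = 0
j=1 s[j]='b': π[1]=0 (border '')
j=2 s[j]='c': π[2]=0 (border '')
j=3 s[j]='b': π[3]=0 (border '')
j=4 s[j]='a': π[4]=0 (border '')
j=5 s[j]='c': π[5]=0 (border '')
j=6 s[j]='b': π[6]=0 (border '')
j=7 s[j]='c': π[7]=0 (border '')
j=8 s[j]='d': π[8]=1 (border 'd')
j=9 s[j]='d': k: 1→0; π[9]=1 (border 'd')
j=10 s[j]='d': k: 1→0; π[10]=1 (border 'd')
j=11 s[j]='a': k: 1→0; π[11]=0 (border '')
j=12 s[j]='d': π[12]=1 (border 'd')
j=13 s[j]='e': k: 1→0; π[13]=0 (border '')
j=14 s[j]='e': π[14]=0 (border '')
j=15 s[j]='d': π[15]=1 (border 'd')
j=16 s[j]='d': k: 1→0; π[16]=1 (border 'd')
j=17 s[j]='a': k: 1→0; π[17]=0 (border '')
j=18 s[j]='c': π[18]=0 (border '')
j=19 s[j]='a': π[19]=0 (border '')
j=20 s[j]='c': π[20]=0 (border '')
j=21 s[j]='a': π[21]=0 (border '')
j=22 s[j]='a': π[22]=0 (border '')
j=23 s[j]='c': π[23]=0 (border '')
j=24 s[j]='b': π[24]=0 (border '')
j=25 s[j]='e': π[25]=0 (border '')
j=26 s[j]='e': π[26]=0 (border '')
j=27 s[j]='c': π[27]=0 (border '')
j=28 s[j]='e': π[28]=0 (border '')
j=29 s[j]='c': π[29]=0 (border '')
j=30 s[j]='d': π[30]=1 (border 'd')
j=31 s[j]='d': k: 1→0; π[31]=1 (border 'd')
j=32 s[j]='b': π[32]=2 (border 'db')
j=33 s[j]='a': k: 2→0; π[33]=0 (border '')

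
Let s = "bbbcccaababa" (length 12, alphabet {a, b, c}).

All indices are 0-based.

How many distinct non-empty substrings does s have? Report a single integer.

rank | idx | suffix
   0 |  11 | a
   1 |   6 | aababa
   2 |   9 | aba
   3 |   7 | ababa
   4 |  10 | ba
   5 |   8 | baba
   6 |   0 | bbbcccaababa
   7 |   1 | bbcccaababa
   8 |   2 | bcccaababa
   9 |   5 | caababa
  10 |   4 | ccaababa
  11 |   3 | cccaababa

SA = [11, 6, 9, 7, 10, 8, 0, 1, 2, 5, 4, 3]
rank  pair      lcp
   1  s[11:],s[6:]  1  'a'
   2  s[6:],s[9:]  1  'a'
   3  s[9:],s[7:]  3  'aba'
   4  s[7:],s[10:]  0  ''
   5  s[10:],s[8:]  2  'ba'
   6  s[8:],s[0:]  1  'b'
   7  s[0:],s[1:]  2  'bb'
   8  s[1:],s[2:]  1  'b'
   9  s[2:],s[5:]  0  ''
  10  s[5:],s[4:]  1  'c'
  11  s[4:],s[3:]  2  'cc'

n(n+1)/2 = 12·13/2 = 78
Σ LCP = 0 + 1 + 1 + 3 + 0 + 2 + 1 + 2 + 1 + 0 + 1 + 2 = 14
distinct = 78 − 14 = 64

64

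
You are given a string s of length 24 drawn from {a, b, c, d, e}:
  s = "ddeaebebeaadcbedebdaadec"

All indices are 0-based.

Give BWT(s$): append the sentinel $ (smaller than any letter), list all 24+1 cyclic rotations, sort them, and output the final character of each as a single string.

cedaaeeeecedba$deabddbadb

rank  rotation                   last
    0  $ddeaebebeaadcbedebdaadec  c
    1  aadcbedebdaadec$ddeaebebe  e
    2  aadec$ddeaebebeaadcbedebd  d
    3  adcbedebdaadec$ddeaebebea  a
    4  adec$ddeaebebeaadcbedebda  a
    5  aebebeaadcbedebdaadec$dde  e
    6  bdaadec$ddeaebebeaadcbede  e
    7  beaadcbedebdaadec$ddeaebe  e
    8  bebeaadcbedebdaadec$ddeae  e
    9  bedebdaadec$ddeaebebeaadc  c
   10  c$ddeaebebeaadcbedebdaade  e
   11  cbedebdaadec$ddeaebebeaad  d
   12  daadec$ddeaebebeaadcbedeb  b
   13  dcbedebdaadec$ddeaebebeaa  a
   14  ddeaebebeaadcbedebdaadec$  $
   15  deaebebeaadcbedebdaadec$d  d
   16  debdaadec$ddeaebebeaadcbe  e
   17  dec$ddeaebebeaadcbedebdaa  a
   18  eaadcbedebdaadec$ddeaebeb  b
   19  eaebebeaadcbedebdaadec$dd  d
   20  ebdaadec$ddeaebebeaadcbed  d
   21  ebeaadcbedebdaadec$ddeaeb  b
   22  ebebeaadcbedebdaadec$ddea  a
   23  ec$ddeaebebeaadcbedebdaad  d
   24  edebdaadec$ddeaebebeaadcb  b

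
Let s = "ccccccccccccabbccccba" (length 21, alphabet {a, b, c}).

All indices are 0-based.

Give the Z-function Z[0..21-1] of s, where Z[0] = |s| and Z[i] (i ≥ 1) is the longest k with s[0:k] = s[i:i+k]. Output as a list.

[21, 11, 10, 9, 8, 7, 6, 5, 4, 3, 2, 1, 0, 0, 0, 4, 3, 2, 1, 0, 0]

Z[0]=21
i=1: i≥r, start 0; Z[1]=11 grow→box=[1,12)
i=2: min(r-i=10, Z[1]=11)=10; Z[2]=10
i=3: min(r-i=9, Z[2]=10)=9; Z[3]=9
i=4: min(r-i=8, Z[3]=9)=8; Z[4]=8
i=5: min(r-i=7, Z[4]=8)=7; Z[5]=7
i=6: min(r-i=6, Z[5]=7)=6; Z[6]=6
i=7: min(r-i=5, Z[6]=6)=5; Z[7]=5
i=8: min(r-i=4, Z[7]=5)=4; Z[8]=4
i=9: min(r-i=3, Z[8]=4)=3; Z[9]=3
i=10: min(r-i=2, Z[9]=3)=2; Z[10]=2
i=11: min(r-i=1, Z[10]=2)=1; Z[11]=1
i=12: i≥r, start 0; Z[12]=0
i=13: i≥r, start 0; Z[13]=0
i=14: i≥r, start 0; Z[14]=0
i=15: i≥r, start 0; Z[15]=4 grow→box=[15,19)
i=16: min(r-i=3, Z[1]=11)=3; Z[16]=3
i=17: min(r-i=2, Z[2]=10)=2; Z[17]=2
i=18: min(r-i=1, Z[3]=9)=1; Z[18]=1
i=19: i≥r, start 0; Z[19]=0
i=20: i≥r, start 0; Z[20]=0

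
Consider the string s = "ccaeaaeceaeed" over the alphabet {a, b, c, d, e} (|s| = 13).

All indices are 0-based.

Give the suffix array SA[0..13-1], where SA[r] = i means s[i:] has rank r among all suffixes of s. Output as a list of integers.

[4, 2, 5, 9, 1, 0, 7, 12, 3, 8, 6, 11, 10]

rank | idx | suffix
   0 |   4 | aaeceaeed
   1 |   2 | aeaaeceaeed
   2 |   5 | aeceaeed
   3 |   9 | aeed
   4 |   1 | caeaaeceaeed
   5 |   0 | ccaeaaeceaeed
   6 |   7 | ceaeed
   7 |  12 | d
   8 |   3 | eaaeceaeed
   9 |   8 | eaeed
  10 |   6 | eceaeed
  11 |  11 | ed
  12 |  10 | eed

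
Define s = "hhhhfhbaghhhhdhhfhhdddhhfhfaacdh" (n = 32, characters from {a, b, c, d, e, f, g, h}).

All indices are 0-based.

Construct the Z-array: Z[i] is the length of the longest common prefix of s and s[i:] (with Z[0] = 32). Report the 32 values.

Z[0]=32
i=1: i≥r, start 0; Z[1]=3 scan→box=[1,4)
i=2: min(r-i=2, Z[1]=3)=2; Z[2]=2
i=3: min(r-i=1, Z[2]=2)=1; Z[3]=1
i=4: i≥r, start 0; Z[4]=0
i=5: i≥r, start 0; Z[5]=1 scan→box=[5,6)
i=6: i≥r, start 0; Z[6]=0
i=7: i≥r, start 0; Z[7]=0
i=8: i≥r, start 0; Z[8]=0
i=9: i≥r, start 0; Z[9]=4 scan→box=[9,13)
i=10: min(r-i=3, Z[1]=3)=3; Z[10]=3
i=11: min(r-i=2, Z[2]=2)=2; Z[11]=2
i=12: min(r-i=1, Z[3]=1)=1; Z[12]=1
i=13: i≥r, start 0; Z[13]=0
i=14: i≥r, start 0; Z[14]=2 scan→box=[14,16)
i=15: min(r-i=1, Z[1]=3)=1; Z[15]=1
i=16: i≥r, start 0; Z[16]=0
i=17: i≥r, start 0; Z[17]=2 scan→box=[17,19)
i=18: min(r-i=1, Z[1]=3)=1; Z[18]=1
i=19: i≥r, start 0; Z[19]=0
i=20: i≥r, start 0; Z[20]=0
i=21: i≥r, start 0; Z[21]=0
i=22: i≥r, start 0; Z[22]=2 scan→box=[22,24)
i=23: min(r-i=1, Z[1]=3)=1; Z[23]=1
i=24: i≥r, start 0; Z[24]=0
i=25: i≥r, start 0; Z[25]=1 scan→box=[25,26)
i=26: i≥r, start 0; Z[26]=0
i=27: i≥r, start 0; Z[27]=0
i=28: i≥r, start 0; Z[28]=0
i=29: i≥r, start 0; Z[29]=0
i=30: i≥r, start 0; Z[30]=0
i=31: i≥r, start 0; Z[31]=1 scan→box=[31,32)

[32, 3, 2, 1, 0, 1, 0, 0, 0, 4, 3, 2, 1, 0, 2, 1, 0, 2, 1, 0, 0, 0, 2, 1, 0, 1, 0, 0, 0, 0, 0, 1]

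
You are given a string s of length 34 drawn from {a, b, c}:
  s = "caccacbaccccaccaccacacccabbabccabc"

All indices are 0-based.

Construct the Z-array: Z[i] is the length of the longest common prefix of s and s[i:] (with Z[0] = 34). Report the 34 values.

[34, 0, 1, 3, 0, 1, 0, 0, 1, 1, 1, 6, 0, 1, 6, 0, 1, 3, 0, 4, 0, 1, 1, 2, 0, 0, 0, 0, 0, 1, 2, 0, 0, 1]

Z[0]=34
i=1: fresh scan; Z[1]=0
i=2: fresh scan; Z[2]=1 grow→box=[2,3)
i=3: fresh scan; Z[3]=3 grow→box=[3,6)
i=4: min(r-i=2, Z[1]=0)=0; Z[4]=0
i=5: min(r-i=1, Z[2]=1)=1; Z[5]=1
i=6: fresh scan; Z[6]=0
i=7: fresh scan; Z[7]=0
i=8: fresh scan; Z[8]=1 grow→box=[8,9)
i=9: fresh scan; Z[9]=1 grow→box=[9,10)
i=10: fresh scan; Z[10]=1 grow→box=[10,11)
i=11: fresh scan; Z[11]=6 grow→box=[11,17)
i=12: min(r-i=5, Z[1]=0)=0; Z[12]=0
i=13: min(r-i=4, Z[2]=1)=1; Z[13]=1
i=14: min(r-i=3, Z[3]=3)=3; Z[14]=6 grow→box=[14,20)
i=15: min(r-i=5, Z[1]=0)=0; Z[15]=0
i=16: min(r-i=4, Z[2]=1)=1; Z[16]=1
i=17: min(r-i=3, Z[3]=3)=3; Z[17]=3
i=18: min(r-i=2, Z[4]=0)=0; Z[18]=0
i=19: min(r-i=1, Z[5]=1)=1; Z[19]=4 grow→box=[19,23)
i=20: min(r-i=3, Z[1]=0)=0; Z[20]=0
i=21: min(r-i=2, Z[2]=1)=1; Z[21]=1
i=22: min(r-i=1, Z[3]=3)=1; Z[22]=1
i=23: fresh scan; Z[23]=2 grow→box=[23,25)
i=24: min(r-i=1, Z[1]=0)=0; Z[24]=0
i=25: fresh scan; Z[25]=0
i=26: fresh scan; Z[26]=0
i=27: fresh scan; Z[27]=0
i=28: fresh scan; Z[28]=0
i=29: fresh scan; Z[29]=1 grow→box=[29,30)
i=30: fresh scan; Z[30]=2 grow→box=[30,32)
i=31: min(r-i=1, Z[1]=0)=0; Z[31]=0
i=32: fresh scan; Z[32]=0
i=33: fresh scan; Z[33]=1 grow→box=[33,34)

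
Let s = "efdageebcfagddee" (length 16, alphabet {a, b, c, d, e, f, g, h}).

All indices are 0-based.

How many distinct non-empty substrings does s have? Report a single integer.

sorted suffixes:
  #0 SA[0]=10  'agddee'
  #1 SA[1]=3  'ageebcfagddee'
  #2 SA[2]=7  'bcfagddee'
  #3 SA[3]=8  'cfagddee'
  #4 SA[4]=2  'dageebcfagddee'
  #5 SA[5]=12  'ddee'
  #6 SA[6]=13  'dee'
  #7 SA[7]=15  'e'
  #8 SA[8]=6  'ebcfagddee'
  #9 SA[9]=14  'ee'
  #10 SA[10]=5  'eebcfagddee'
  #11 SA[11]=0  'efdageebcfagddee'
  #12 SA[12]=9  'fagddee'
  #13 SA[13]=1  'fdageebcfagddee'
  #14 SA[14]=11  'gddee'
  #15 SA[15]=4  'geebcfagddee'

SA = [10, 3, 7, 8, 2, 12, 13, 15, 6, 14, 5, 0, 9, 1, 11, 4]
[i] adj suffixes → lcp
  [1] 10/3 → 2 ('ag')
  [2] 3/7 → 0 ('')
  [3] 7/8 → 0 ('')
  [4] 8/2 → 0 ('')
  [5] 2/12 → 1 ('d')
  [6] 12/13 → 1 ('d')
  [7] 13/15 → 0 ('')
  [8] 15/6 → 1 ('e')
  [9] 6/14 → 1 ('e')
  [10] 14/5 → 2 ('ee')
  [11] 5/0 → 1 ('e')
  [12] 0/9 → 0 ('')
  [13] 9/1 → 1 ('f')
  [14] 1/11 → 0 ('')
  [15] 11/4 → 1 ('g')

n(n+1)/2 = 16·17/2 = 136
Σ LCP = 0 + 2 + 0 + 0 + 0 + 1 + 1 + 0 + 1 + 1 + 2 + 1 + 0 + 1 + 0 + 1 = 11
distinct = 136 − 11 = 125

125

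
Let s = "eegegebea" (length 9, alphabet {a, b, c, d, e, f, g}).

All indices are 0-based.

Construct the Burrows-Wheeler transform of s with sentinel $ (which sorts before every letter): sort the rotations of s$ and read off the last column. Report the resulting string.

aeebg$geee

rank  rotation    last
    0  $eegegebea  a
    1  a$eegegebe  e
    2  bea$eegege  e
    3  ea$eegegeb  b
    4  ebea$eegeg  g
    5  eegegebea$  $
    6  egebea$eeg  g
    7  egegebea$e  e
    8  gebea$eege  e
    9  gegebea$ee  e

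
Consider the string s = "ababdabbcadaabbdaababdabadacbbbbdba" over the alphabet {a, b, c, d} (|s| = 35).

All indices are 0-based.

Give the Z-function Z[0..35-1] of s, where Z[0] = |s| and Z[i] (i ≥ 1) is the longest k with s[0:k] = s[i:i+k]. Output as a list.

Z[0]=35
i=1: outside box; Z[1]=0
i=2: outside box; Z[2]=2 extend→box=[2,4)
i=3: min(r-i=1, Z[1]=0)=0; Z[3]=0
i=4: outside box; Z[4]=0
i=5: outside box; Z[5]=2 extend→box=[5,7)
i=6: min(r-i=1, Z[1]=0)=0; Z[6]=0
i=7: outside box; Z[7]=0
i=8: outside box; Z[8]=0
i=9: outside box; Z[9]=1 extend→box=[9,10)
i=10: outside box; Z[10]=0
i=11: outside box; Z[11]=1 extend→box=[11,12)
i=12: outside box; Z[12]=2 extend→box=[12,14)
i=13: min(r-i=1, Z[1]=0)=0; Z[13]=0
i=14: outside box; Z[14]=0
i=15: outside box; Z[15]=0
i=16: outside box; Z[16]=1 extend→box=[16,17)
i=17: outside box; Z[17]=7 extend→box=[17,24)
i=18: min(r-i=6, Z[1]=0)=0; Z[18]=0
i=19: min(r-i=5, Z[2]=2)=2; Z[19]=2
i=20: min(r-i=4, Z[3]=0)=0; Z[20]=0
i=21: min(r-i=3, Z[4]=0)=0; Z[21]=0
i=22: min(r-i=2, Z[5]=2)=2; Z[22]=3 extend→box=[22,25)
i=23: min(r-i=2, Z[1]=0)=0; Z[23]=0
i=24: min(r-i=1, Z[2]=2)=1; Z[24]=1
i=25: outside box; Z[25]=0
i=26: outside box; Z[26]=1 extend→box=[26,27)
i=27: outside box; Z[27]=0
i=28: outside box; Z[28]=0
i=29: outside box; Z[29]=0
i=30: outside box; Z[30]=0
i=31: outside box; Z[31]=0
i=32: outside box; Z[32]=0
i=33: outside box; Z[33]=0
i=34: outside box; Z[34]=1 extend→box=[34,35)

[35, 0, 2, 0, 0, 2, 0, 0, 0, 1, 0, 1, 2, 0, 0, 0, 1, 7, 0, 2, 0, 0, 3, 0, 1, 0, 1, 0, 0, 0, 0, 0, 0, 0, 1]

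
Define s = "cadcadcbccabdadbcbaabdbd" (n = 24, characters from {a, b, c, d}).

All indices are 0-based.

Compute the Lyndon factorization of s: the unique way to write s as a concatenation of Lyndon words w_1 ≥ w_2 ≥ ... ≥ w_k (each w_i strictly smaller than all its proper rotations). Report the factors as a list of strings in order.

emit factor 1: 'c' (i=0, period=1)
emit factor 2: 'adcadcbcc' (i=1, period=9)
emit factor 3: 'abdadbcb' (i=10, period=8)
emit factor 4: 'aabdbd' (i=18, period=6)

["c", "adcadcbcc", "abdadbcb", "aabdbd"]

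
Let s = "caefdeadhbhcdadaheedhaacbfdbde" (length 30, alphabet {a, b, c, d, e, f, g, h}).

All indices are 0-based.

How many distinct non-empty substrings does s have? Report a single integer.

rank | idx | suffix
   0 |  21 | aacbfdbde
   1 |  22 | acbfdbde
   2 |  13 | adaheedhaacbfdbde
   3 |   6 | adhbhcdadaheedhaacbfdbde
   4 |   1 | aefdeadhbhcdadaheedhaacbfdbde
   5 |  15 | aheedhaacbfdbde
   6 |  27 | bde
   7 |  24 | bfdbde
   8 |   9 | bhcdadaheedhaacbfdbde
   9 |   0 | caefdeadhbhcdadaheedhaacbfdbde
  10 |  23 | cbfdbde
  11 |  11 | cdadaheedhaacbfdbde
  12 |  12 | dadaheedhaacbfdbde
  13 |  14 | daheedhaacbfdbde
  14 |  26 | dbde
  15 |  28 | de
  16 |   4 | deadhbhcdadaheedhaacbfdbde
  17 |  19 | dhaacbfdbde
  18 |   7 | dhbhcdadaheedhaacbfdbde
  19 |  29 | e
  20 |   5 | eadhbhcdadaheedhaacbfdbde
  21 |  18 | edhaacbfdbde
  22 |  17 | eedhaacbfdbde
  23 |   2 | efdeadhbhcdadaheedhaacbfdbde
  24 |  25 | fdbde
  25 |   3 | fdeadhbhcdadaheedhaacbfdbde
  26 |  20 | haacbfdbde
  27 |   8 | hbhcdadaheedhaacbfdbde
  28 |  10 | hcdadaheedhaacbfdbde
  29 |  16 | heedhaacbfdbde

SA = [21, 22, 13, 6, 1, 15, 27, 24, 9, 0, 23, 11, 12, 14, 26, 28, 4, 19, 7, 29, 5, 18, 17, 2, 25, 3, 20, 8, 10, 16]
[i] adj suffixes → lcp
  [1] 21/22 → 1 ('a')
  [2] 22/13 → 1 ('a')
  [3] 13/6 → 2 ('ad')
  [4] 6/1 → 1 ('a')
  [5] 1/15 → 1 ('a')
  [6] 15/27 → 0 ('')
  [7] 27/24 → 1 ('b')
  [8] 24/9 → 1 ('b')
  [9] 9/0 → 0 ('')
  [10] 0/23 → 1 ('c')
  [11] 23/11 → 1 ('c')
  [12] 11/12 → 0 ('')
  [13] 12/14 → 2 ('da')
  [14] 14/26 → 1 ('d')
  [15] 26/28 → 1 ('d')
  [16] 28/4 → 2 ('de')
  [17] 4/19 → 1 ('d')
  [18] 19/7 → 2 ('dh')
  [19] 7/29 → 0 ('')
  [20] 29/5 → 1 ('e')
  [21] 5/18 → 1 ('e')
  [22] 18/17 → 1 ('e')
  [23] 17/2 → 1 ('e')
  [24] 2/25 → 0 ('')
  [25] 25/3 → 2 ('fd')
  [26] 3/20 → 0 ('')
  [27] 20/8 → 1 ('h')
  [28] 8/10 → 1 ('h')
  [29] 10/16 → 1 ('h')

n(n+1)/2 = 30·31/2 = 465
Σ LCP = 0 + 1 + 1 + 2 + 1 + 1 + 0 + 1 + 1 + 0 + 1 + 1 + 0 + 2 + 1 + 1 + 2 + 1 + 2 + 0 + 1 + 1 + 1 + 1 + 0 + 2 + 0 + 1 + 1 + 1 = 28
distinct = 465 − 28 = 437

437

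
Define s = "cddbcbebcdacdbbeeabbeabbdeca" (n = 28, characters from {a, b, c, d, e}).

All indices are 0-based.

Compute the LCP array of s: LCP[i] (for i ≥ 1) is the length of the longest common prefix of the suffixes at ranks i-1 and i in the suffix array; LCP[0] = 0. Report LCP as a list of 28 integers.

rank→(start, suffix):
  0 → (27, 'a')
  1 → (21, 'abbdeca')
  2 → (17, 'abbeabbdeca')
  3 → (10, 'acdbbeeabbeabbdeca')
  4 → (22, 'bbdeca')
  5 → (18, 'bbeabbdeca')
  6 → (13, 'bbeeabbeabbdeca')
  7 → (3, 'bcbebcdacdbbeeabbeabbdeca')
  8 → (7, 'bcdacdbbeeabbeabbdeca')
  9 → (23, 'bdeca')
  10 → (19, 'beabbdeca')
  11 → (5, 'bebcdacdbbeeabbeabbdeca')
  12 → (14, 'beeabbeabbdeca')
  13 → (26, 'ca')
  14 → (4, 'cbebcdacdbbeeabbeabbdeca')
  15 → (8, 'cdacdbbeeabbeabbdeca')
  16 → (11, 'cdbbeeabbeabbdeca')
  17 → (0, 'cddbcbebcdacdbbeeabbeabbdeca')
  18 → (9, 'dacdbbeeabbeabbdeca')
  19 → (12, 'dbbeeabbeabbdeca')
  20 → (2, 'dbcbebcdacdbbeeabbeabbdeca')
  21 → (1, 'ddbcbebcdacdbbeeabbeabbdeca')
  22 → (24, 'deca')
  23 → (20, 'eabbdeca')
  24 → (16, 'eabbeabbdeca')
  25 → (6, 'ebcdacdbbeeabbeabbdeca')
  26 → (25, 'eca')
  27 → (15, 'eeabbeabbdeca')

SA = [27, 21, 17, 10, 22, 18, 13, 3, 7, 23, 19, 5, 14, 26, 4, 8, 11, 0, 9, 12, 2, 1, 24, 20, 16, 6, 25, 15]
rank  pair      lcp
   1  s[27:],s[21:]  1  'a'
   2  s[21:],s[17:]  3  'abb'
   3  s[17:],s[10:]  1  'a'
   4  s[10:],s[22:]  0  ''
   5  s[22:],s[18:]  2  'bb'
   6  s[18:],s[13:]  3  'bbe'
   7  s[13:],s[3:]  1  'b'
   8  s[3:],s[7:]  2  'bc'
   9  s[7:],s[23:]  1  'b'
  10  s[23:],s[19:]  1  'b'
  11  s[19:],s[5:]  2  'be'
  12  s[5:],s[14:]  2  'be'
  13  s[14:],s[26:]  0  ''
  14  s[26:],s[4:]  1  'c'
  15  s[4:],s[8:]  1  'c'
  16  s[8:],s[11:]  2  'cd'
  17  s[11:],s[0:]  2  'cd'
  18  s[0:],s[9:]  0  ''
  19  s[9:],s[12:]  1  'd'
  20  s[12:],s[2:]  2  'db'
  21  s[2:],s[1:]  1  'd'
  22  s[1:],s[24:]  1  'd'
  23  s[24:],s[20:]  0  ''
  24  s[20:],s[16:]  4  'eabb'
  25  s[16:],s[6:]  1  'e'
  26  s[6:],s[25:]  1  'e'
  27  s[25:],s[15:]  1  'e'

[0, 1, 3, 1, 0, 2, 3, 1, 2, 1, 1, 2, 2, 0, 1, 1, 2, 2, 0, 1, 2, 1, 1, 0, 4, 1, 1, 1]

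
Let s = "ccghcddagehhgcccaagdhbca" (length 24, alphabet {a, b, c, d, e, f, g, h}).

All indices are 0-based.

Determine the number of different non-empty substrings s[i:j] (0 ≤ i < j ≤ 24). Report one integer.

279

sorted suffixes:
  #0 SA[0]=23  'a'
  #1 SA[1]=16  'aagdhbca'
  #2 SA[2]=17  'agdhbca'
  #3 SA[3]=7  'agehhgcccaagdhbca'
  #4 SA[4]=21  'bca'
  #5 SA[5]=22  'ca'
  #6 SA[6]=15  'caagdhbca'
  #7 SA[7]=14  'ccaagdhbca'
  #8 SA[8]=13  'cccaagdhbca'
  #9 SA[9]=0  'ccghcddagehhgcccaagdhbca'
  #10 SA[10]=4  'cddagehhgcccaagdhbca'
  #11 SA[11]=1  'cghcddagehhgcccaagdhbca'
  #12 SA[12]=6  'dagehhgcccaagdhbca'
  #13 SA[13]=5  'ddagehhgcccaagdhbca'
  #14 SA[14]=19  'dhbca'
  #15 SA[15]=9  'ehhgcccaagdhbca'
  #16 SA[16]=12  'gcccaagdhbca'
  #17 SA[17]=18  'gdhbca'
  #18 SA[18]=8  'gehhgcccaagdhbca'
  #19 SA[19]=2  'ghcddagehhgcccaagdhbca'
  #20 SA[20]=20  'hbca'
  #21 SA[21]=3  'hcddagehhgcccaagdhbca'
  #22 SA[22]=11  'hgcccaagdhbca'
  #23 SA[23]=10  'hhgcccaagdhbca'

SA = [23, 16, 17, 7, 21, 22, 15, 14, 13, 0, 4, 1, 6, 5, 19, 9, 12, 18, 8, 2, 20, 3, 11, 10]
i: (SA[i-1],SA[i]) lcp shared
  1: (23,16) 1 'a'
  2: (16,17) 1 'a'
  3: (17,7) 2 'ag'
  4: (7,21) 0 ''
  5: (21,22) 0 ''
  6: (22,15) 2 'ca'
  7: (15,14) 1 'c'
  8: (14,13) 2 'cc'
  9: (13,0) 2 'cc'
  10: (0,4) 1 'c'
  11: (4,1) 1 'c'
  12: (1,6) 0 ''
  13: (6,5) 1 'd'
  14: (5,19) 1 'd'
  15: (19,9) 0 ''
  16: (9,12) 0 ''
  17: (12,18) 1 'g'
  18: (18,8) 1 'g'
  19: (8,2) 1 'g'
  20: (2,20) 0 ''
  21: (20,3) 1 'h'
  22: (3,11) 1 'h'
  23: (11,10) 1 'h'

n(n+1)/2 = 24·25/2 = 300
Σ LCP = 0 + 1 + 1 + 2 + 0 + 0 + 2 + 1 + 2 + 2 + 1 + 1 + 0 + 1 + 1 + 0 + 0 + 1 + 1 + 1 + 0 + 1 + 1 + 1 = 21
distinct = 300 − 21 = 279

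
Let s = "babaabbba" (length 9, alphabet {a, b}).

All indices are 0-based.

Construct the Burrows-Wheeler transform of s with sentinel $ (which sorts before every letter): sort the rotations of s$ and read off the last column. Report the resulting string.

abbbaba$ba

rank  rotation    last
    0  $babaabbba  a
    1  a$babaabbb  b
    2  aabbba$bab  b
    3  abaabbba$b  b
    4  abbba$baba  a
    5  ba$babaabb  b
    6  baabbba$ba  a
    7  babaabbba$  $
    8  bba$babaab  b
    9  bbba$babaa  a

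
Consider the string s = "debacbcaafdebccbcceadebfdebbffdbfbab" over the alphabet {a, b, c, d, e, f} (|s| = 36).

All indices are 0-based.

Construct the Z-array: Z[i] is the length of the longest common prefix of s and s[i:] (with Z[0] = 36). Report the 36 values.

Z[0]=36
i=1: fresh scan; Z[1]=0
i=2: fresh scan; Z[2]=0
i=3: fresh scan; Z[3]=0
i=4: fresh scan; Z[4]=0
i=5: fresh scan; Z[5]=0
i=6: fresh scan; Z[6]=0
i=7: fresh scan; Z[7]=0
i=8: fresh scan; Z[8]=0
i=9: fresh scan; Z[9]=0
i=10: fresh scan; Z[10]=3 scan→box=[10,13)
i=11: min(r-i=2, Z[1]=0)=0; Z[11]=0
i=12: min(r-i=1, Z[2]=0)=0; Z[12]=0
i=13: fresh scan; Z[13]=0
i=14: fresh scan; Z[14]=0
i=15: fresh scan; Z[15]=0
i=16: fresh scan; Z[16]=0
i=17: fresh scan; Z[17]=0
i=18: fresh scan; Z[18]=0
i=19: fresh scan; Z[19]=0
i=20: fresh scan; Z[20]=3 scan→box=[20,23)
i=21: min(r-i=2, Z[1]=0)=0; Z[21]=0
i=22: min(r-i=1, Z[2]=0)=0; Z[22]=0
i=23: fresh scan; Z[23]=0
i=24: fresh scan; Z[24]=3 scan→box=[24,27)
i=25: min(r-i=2, Z[1]=0)=0; Z[25]=0
i=26: min(r-i=1, Z[2]=0)=0; Z[26]=0
i=27: fresh scan; Z[27]=0
i=28: fresh scan; Z[28]=0
i=29: fresh scan; Z[29]=0
i=30: fresh scan; Z[30]=1 scan→box=[30,31)
i=31: fresh scan; Z[31]=0
i=32: fresh scan; Z[32]=0
i=33: fresh scan; Z[33]=0
i=34: fresh scan; Z[34]=0
i=35: fresh scan; Z[35]=0

[36, 0, 0, 0, 0, 0, 0, 0, 0, 0, 3, 0, 0, 0, 0, 0, 0, 0, 0, 0, 3, 0, 0, 0, 3, 0, 0, 0, 0, 0, 1, 0, 0, 0, 0, 0]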